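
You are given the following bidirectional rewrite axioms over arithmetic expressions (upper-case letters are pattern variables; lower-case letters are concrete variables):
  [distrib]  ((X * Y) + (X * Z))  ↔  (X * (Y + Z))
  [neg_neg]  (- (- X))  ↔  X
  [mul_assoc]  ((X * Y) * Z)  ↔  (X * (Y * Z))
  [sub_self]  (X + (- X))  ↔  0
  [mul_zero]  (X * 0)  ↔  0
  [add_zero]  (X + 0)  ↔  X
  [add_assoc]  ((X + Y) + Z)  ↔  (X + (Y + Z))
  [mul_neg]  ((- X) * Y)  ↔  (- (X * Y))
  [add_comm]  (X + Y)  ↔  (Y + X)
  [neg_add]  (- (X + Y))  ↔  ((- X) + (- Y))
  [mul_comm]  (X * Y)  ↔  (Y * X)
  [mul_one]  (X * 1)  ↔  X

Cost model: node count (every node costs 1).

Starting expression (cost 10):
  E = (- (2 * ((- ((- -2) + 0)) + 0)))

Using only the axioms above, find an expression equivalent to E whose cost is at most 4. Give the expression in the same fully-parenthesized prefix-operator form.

1. [add_zero →] ((- -2) + 0)  →  (- -2);  E = (- (2 * ((- (- -2)) + 0)))
2. [add_zero →] ((- (- -2)) + 0)  →  (- (- -2));  E = (- (2 * (- (- -2))))
3. [neg_neg →] (- (- -2))  →  -2;  cost 4 ≤ 4, done

(- (2 * -2))   [cost 4]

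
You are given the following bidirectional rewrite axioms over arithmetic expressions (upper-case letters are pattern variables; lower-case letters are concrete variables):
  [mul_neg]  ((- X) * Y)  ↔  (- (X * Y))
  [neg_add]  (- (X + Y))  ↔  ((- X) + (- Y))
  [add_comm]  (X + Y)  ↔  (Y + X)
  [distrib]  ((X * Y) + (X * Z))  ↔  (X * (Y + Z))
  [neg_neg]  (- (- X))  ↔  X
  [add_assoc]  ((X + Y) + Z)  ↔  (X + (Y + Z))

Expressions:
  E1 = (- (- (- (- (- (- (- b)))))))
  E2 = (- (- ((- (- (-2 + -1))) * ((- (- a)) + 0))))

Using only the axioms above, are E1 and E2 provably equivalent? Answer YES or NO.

NO

The axioms are sound identities: if E1 ↔* E2 then E1 and E2 evaluate identically under any assignment.
Under a=0, b=1: E1 evaluates to -1, E2 to 0. Distinct ⇒ no rewrite sequence connects them.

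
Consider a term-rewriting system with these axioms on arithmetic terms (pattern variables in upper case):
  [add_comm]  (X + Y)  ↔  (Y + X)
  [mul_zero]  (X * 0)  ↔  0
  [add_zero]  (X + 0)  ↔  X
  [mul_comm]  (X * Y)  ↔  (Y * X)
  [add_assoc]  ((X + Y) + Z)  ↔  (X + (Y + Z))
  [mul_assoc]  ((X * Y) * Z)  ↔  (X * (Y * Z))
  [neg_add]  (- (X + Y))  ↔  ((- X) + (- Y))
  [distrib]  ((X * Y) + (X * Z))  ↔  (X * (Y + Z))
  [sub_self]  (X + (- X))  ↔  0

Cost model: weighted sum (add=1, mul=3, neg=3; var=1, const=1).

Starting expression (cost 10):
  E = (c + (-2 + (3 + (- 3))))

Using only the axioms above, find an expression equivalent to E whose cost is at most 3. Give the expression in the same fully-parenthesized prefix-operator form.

(-2 + c)   [cost 3]

(1) (3 + (- 3))  =[sub_self →]=  0    ⊢ (c + (-2 + 0))
(2) (c + (-2 + 0))  =[add_comm →]=  ((-2 + 0) + c)
(3) (-2 + 0)  =[add_zero →]=  -2    ⊢ cost 3, within 3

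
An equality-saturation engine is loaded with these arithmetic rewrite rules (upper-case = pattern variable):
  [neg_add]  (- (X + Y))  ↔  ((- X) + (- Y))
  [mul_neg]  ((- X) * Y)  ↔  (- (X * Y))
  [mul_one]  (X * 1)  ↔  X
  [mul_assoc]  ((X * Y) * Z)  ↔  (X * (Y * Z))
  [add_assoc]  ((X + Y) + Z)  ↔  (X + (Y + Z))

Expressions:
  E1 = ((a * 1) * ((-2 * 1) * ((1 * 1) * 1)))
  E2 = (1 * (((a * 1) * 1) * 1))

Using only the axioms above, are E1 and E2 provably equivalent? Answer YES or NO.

Every axiom is a valid identity, so a rewrite proof would force E1 and E2 to agree under every assignment.
At a=1: E1 = -2 but E2 = 1; they differ, so no derivation exists.

NO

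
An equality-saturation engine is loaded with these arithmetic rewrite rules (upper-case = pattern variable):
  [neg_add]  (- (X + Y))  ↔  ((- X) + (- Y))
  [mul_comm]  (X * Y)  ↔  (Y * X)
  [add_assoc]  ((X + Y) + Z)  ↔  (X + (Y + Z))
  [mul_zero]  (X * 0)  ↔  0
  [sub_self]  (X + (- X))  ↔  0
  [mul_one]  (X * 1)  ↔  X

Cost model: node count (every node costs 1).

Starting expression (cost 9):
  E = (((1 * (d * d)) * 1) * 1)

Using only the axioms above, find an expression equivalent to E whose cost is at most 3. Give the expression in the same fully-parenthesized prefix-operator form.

(1) ((1 * (d * d)) * 1)  =[mul_one →]=  (1 * (d * d))    ⊢ ((1 * (d * d)) * 1)
(2) ((1 * (d * d)) * 1)  =[mul_one →]=  (1 * (d * d))
(3) (1 * (d * d))  =[mul_comm →]=  ((d * d) * 1)
(4) ((d * d) * 1)  =[mul_one →]=  (d * d)    ⊢ cost 3, within 3

(d * d)   [cost 3]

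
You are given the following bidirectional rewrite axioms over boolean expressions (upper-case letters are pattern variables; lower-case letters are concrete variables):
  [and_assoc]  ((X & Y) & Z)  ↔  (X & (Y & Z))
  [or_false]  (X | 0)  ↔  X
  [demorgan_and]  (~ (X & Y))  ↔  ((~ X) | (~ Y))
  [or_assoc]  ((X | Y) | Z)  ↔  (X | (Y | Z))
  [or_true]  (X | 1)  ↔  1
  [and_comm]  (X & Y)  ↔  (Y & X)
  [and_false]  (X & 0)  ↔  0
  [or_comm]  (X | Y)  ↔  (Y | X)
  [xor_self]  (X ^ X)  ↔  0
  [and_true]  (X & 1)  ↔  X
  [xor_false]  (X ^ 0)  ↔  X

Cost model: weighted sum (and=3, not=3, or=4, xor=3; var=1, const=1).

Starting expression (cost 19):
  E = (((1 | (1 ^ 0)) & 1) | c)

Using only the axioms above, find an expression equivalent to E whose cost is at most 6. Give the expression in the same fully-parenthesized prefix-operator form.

step 1: xor_false (→) rewrites (1 ^ 0) into 1, now (((1 | 1) & 1) | c)
step 2: and_true (→) rewrites ((1 | 1) & 1) into (1 | 1), now ((1 | 1) | c)
step 3: or_true (→) rewrites (1 | 1) into 1, reaching cost 6 (bound 6)

(1 | c)   [cost 6]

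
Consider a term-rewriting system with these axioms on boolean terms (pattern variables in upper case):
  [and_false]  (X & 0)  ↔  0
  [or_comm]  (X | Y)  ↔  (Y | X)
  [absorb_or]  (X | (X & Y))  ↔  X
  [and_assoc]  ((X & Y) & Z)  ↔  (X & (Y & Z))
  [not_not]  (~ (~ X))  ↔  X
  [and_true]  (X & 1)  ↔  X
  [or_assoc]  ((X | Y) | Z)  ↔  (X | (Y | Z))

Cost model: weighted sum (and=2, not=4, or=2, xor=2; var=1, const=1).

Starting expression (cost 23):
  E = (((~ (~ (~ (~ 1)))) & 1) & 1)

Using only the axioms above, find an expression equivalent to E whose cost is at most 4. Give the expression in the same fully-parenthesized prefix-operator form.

1. [not_not →] (~ (~ 1))  →  1;  E = (((~ (~ 1)) & 1) & 1)
2. [and_assoc →] (((~ (~ 1)) & 1) & 1)  →  ((~ (~ 1)) & (1 & 1))
3. [not_not →] (~ (~ 1))  →  1;  E = (1 & (1 & 1))
4. [and_true →] (1 & 1)  →  1;  cost 4 ≤ 4, done

(1 & 1)   [cost 4]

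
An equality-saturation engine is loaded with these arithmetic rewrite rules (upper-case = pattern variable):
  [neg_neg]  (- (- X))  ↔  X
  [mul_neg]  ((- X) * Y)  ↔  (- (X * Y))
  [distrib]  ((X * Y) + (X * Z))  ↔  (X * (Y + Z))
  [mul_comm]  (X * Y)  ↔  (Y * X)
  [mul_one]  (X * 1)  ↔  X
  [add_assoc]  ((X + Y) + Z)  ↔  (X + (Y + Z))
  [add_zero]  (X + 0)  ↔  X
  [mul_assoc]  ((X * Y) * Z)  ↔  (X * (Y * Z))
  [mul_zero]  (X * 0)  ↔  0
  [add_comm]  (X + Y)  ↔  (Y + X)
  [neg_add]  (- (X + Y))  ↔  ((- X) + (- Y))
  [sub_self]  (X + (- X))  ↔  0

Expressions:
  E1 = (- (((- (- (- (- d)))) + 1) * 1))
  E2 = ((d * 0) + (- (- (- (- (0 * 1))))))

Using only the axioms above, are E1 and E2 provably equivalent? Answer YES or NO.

The axioms are sound identities: if E1 ↔* E2 then E1 and E2 evaluate identically under any assignment.
Under d=0: E1 evaluates to -1, E2 to 0. Distinct ⇒ no rewrite sequence connects them.

NO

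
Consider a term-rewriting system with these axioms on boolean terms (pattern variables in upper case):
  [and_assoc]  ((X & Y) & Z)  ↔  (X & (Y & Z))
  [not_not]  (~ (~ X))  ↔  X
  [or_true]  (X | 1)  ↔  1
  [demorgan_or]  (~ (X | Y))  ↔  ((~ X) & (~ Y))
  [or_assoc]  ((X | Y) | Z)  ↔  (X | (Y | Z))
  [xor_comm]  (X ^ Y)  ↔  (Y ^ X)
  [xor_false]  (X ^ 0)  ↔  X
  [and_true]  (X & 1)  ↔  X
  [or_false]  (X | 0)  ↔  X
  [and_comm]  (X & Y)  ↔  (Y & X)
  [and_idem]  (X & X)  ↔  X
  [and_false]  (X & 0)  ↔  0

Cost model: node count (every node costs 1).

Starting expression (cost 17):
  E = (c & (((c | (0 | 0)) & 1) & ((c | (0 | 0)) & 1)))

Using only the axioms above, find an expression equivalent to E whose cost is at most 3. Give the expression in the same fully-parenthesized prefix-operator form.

(1) (((c | (0 | 0)) & 1) & ((c | (0 | 0)) & 1))  =[and_idem →]=  ((c | (0 | 0)) & 1)    ⊢ (c & ((c | (0 | 0)) & 1))
(2) (0 | 0)  =[or_false →]=  0    ⊢ (c & ((c | 0) & 1))
(3) ((c | 0) & 1)  =[and_true →]=  (c | 0)    ⊢ (c & (c | 0))
(4) (c | 0)  =[or_false →]=  c    ⊢ cost 3, within 3

(c & c)   [cost 3]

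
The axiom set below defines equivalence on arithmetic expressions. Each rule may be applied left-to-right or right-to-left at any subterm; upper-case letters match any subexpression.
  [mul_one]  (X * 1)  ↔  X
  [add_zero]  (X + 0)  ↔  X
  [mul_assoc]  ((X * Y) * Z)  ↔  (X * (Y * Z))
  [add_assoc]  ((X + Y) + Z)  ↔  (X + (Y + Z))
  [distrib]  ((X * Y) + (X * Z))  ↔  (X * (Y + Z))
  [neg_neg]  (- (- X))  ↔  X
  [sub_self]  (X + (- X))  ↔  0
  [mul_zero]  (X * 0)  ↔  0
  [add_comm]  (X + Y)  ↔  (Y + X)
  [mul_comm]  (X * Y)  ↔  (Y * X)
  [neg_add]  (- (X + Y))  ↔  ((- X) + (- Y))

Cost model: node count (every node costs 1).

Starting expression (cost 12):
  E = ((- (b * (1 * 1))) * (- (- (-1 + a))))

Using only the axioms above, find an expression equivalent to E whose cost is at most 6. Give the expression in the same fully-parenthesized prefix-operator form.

((- b) * (-1 + a))   [cost 6]

(1) (1 * 1)  =[mul_one →]=  1    ⊢ ((- (b * 1)) * (- (- (-1 + a))))
(2) (b * 1)  =[mul_one →]=  b    ⊢ ((- b) * (- (- (-1 + a))))
(3) (- (- (-1 + a)))  =[neg_neg →]=  (-1 + a)    ⊢ cost 6, within 6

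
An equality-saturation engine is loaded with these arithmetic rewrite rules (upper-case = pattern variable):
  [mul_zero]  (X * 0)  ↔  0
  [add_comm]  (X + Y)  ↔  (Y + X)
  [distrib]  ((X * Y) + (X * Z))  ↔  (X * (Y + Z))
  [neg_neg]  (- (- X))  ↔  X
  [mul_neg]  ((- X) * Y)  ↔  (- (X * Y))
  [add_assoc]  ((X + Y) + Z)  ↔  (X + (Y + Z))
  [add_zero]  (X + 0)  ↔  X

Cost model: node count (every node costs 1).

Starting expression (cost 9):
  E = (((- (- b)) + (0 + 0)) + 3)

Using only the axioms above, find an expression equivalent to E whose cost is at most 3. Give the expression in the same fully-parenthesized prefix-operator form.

(b + 3)   [cost 3]

1. [add_zero →] (0 + 0)  →  0;  E = (((- (- b)) + 0) + 3)
2. [neg_neg →] (- (- b))  →  b;  E = ((b + 0) + 3)
3. [add_zero →] (b + 0)  →  b;  cost 3 ≤ 3, done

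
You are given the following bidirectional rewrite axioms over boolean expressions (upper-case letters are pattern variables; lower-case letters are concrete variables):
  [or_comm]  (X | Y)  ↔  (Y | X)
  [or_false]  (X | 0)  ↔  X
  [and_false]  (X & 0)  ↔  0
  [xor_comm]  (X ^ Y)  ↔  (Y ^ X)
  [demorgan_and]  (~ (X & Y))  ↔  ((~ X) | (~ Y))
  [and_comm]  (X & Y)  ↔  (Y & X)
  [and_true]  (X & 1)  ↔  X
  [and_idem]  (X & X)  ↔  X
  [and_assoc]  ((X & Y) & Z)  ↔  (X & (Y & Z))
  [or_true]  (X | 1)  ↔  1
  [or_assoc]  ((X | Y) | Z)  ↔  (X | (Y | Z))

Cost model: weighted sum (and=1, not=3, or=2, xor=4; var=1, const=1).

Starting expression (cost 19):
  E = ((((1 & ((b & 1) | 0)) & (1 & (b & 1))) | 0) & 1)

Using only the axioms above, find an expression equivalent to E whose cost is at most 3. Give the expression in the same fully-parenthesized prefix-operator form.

1. [and_true →] ((((1 & ((b & 1) | 0)) & (1 & (b & 1))) | 0) & 1)  →  (((1 & ((b & 1) | 0)) & (1 & (b & 1))) | 0)
2. [or_false →] ((b & 1) | 0)  →  (b & 1);  E = (((1 & (b & 1)) & (1 & (b & 1))) | 0)
3. [and_idem →] ((1 & (b & 1)) & (1 & (b & 1)))  →  (1 & (b & 1));  E = ((1 & (b & 1)) | 0)
4. [or_false →] ((1 & (b & 1)) | 0)  →  (1 & (b & 1))
5. [and_true →] (b & 1)  →  b;  cost 3 ≤ 3, done

(1 & b)   [cost 3]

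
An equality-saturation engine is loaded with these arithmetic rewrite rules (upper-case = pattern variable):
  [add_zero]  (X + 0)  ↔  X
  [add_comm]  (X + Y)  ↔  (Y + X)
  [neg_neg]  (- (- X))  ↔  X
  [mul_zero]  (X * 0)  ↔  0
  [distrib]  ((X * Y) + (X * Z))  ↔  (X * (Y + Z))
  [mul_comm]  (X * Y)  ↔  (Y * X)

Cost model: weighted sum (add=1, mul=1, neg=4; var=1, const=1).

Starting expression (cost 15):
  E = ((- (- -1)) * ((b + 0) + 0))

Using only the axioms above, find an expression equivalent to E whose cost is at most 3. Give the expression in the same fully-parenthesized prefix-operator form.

(-1 * b)   [cost 3]

1. [add_zero →] (b + 0)  →  b;  E = ((- (- -1)) * (b + 0))
2. [neg_neg →] (- (- -1))  →  -1;  E = (-1 * (b + 0))
3. [add_zero →] (b + 0)  →  b;  cost 3 ≤ 3, done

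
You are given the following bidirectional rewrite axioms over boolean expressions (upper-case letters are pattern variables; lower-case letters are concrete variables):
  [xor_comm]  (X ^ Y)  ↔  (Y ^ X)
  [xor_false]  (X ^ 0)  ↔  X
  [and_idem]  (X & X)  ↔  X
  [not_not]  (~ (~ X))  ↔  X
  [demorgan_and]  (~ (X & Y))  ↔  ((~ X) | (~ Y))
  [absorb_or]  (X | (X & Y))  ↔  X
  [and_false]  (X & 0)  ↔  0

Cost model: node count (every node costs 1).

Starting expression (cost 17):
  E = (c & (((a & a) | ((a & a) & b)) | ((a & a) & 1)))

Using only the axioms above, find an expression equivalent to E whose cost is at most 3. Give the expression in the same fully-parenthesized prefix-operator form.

(c & a)   [cost 3]

1. [absorb_or →] ((a & a) | ((a & a) & b))  →  (a & a);  E = (c & ((a & a) | ((a & a) & 1)))
2. [absorb_or →] ((a & a) | ((a & a) & 1))  →  (a & a);  E = (c & (a & a))
3. [and_idem →] (a & a)  →  a;  cost 3 ≤ 3, done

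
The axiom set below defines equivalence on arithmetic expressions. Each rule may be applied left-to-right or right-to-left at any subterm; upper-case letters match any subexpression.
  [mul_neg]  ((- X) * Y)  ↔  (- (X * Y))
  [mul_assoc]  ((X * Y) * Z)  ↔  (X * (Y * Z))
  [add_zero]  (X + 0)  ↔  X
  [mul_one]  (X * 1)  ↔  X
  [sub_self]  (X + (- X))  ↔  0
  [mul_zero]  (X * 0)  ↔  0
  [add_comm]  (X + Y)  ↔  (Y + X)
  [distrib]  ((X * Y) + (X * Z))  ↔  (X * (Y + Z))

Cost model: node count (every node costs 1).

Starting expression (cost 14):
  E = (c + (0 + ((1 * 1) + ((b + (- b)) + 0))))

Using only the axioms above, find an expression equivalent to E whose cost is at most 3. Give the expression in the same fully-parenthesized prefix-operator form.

(c + 1)   [cost 3]

1. [sub_self →] (b + (- b))  →  0;  E = (c + (0 + ((1 * 1) + (0 + 0))))
2. [add_zero →] (0 + 0)  →  0;  E = (c + (0 + ((1 * 1) + 0)))
3. [mul_one →] (1 * 1)  →  1;  E = (c + (0 + (1 + 0)))
4. [add_zero →] (1 + 0)  →  1;  E = (c + (0 + 1))
5. [add_comm →] (0 + 1)  →  (1 + 0);  E = (c + (1 + 0))
6. [add_zero →] (1 + 0)  →  1;  cost 3 ≤ 3, done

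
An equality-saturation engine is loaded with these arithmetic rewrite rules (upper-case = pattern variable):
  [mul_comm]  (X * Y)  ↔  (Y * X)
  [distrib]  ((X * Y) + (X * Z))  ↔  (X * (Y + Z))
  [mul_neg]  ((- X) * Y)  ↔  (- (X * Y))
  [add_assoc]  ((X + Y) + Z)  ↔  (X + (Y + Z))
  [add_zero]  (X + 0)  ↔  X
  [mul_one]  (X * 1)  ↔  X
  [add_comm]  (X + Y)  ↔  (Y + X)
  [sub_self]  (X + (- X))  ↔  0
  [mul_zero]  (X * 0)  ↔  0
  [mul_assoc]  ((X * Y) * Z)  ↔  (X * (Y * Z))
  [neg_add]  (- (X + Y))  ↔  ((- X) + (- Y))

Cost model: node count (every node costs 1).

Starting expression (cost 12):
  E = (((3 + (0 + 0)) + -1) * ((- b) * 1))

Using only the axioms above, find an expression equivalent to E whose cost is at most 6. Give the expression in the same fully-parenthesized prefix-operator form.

1. [add_zero →] (0 + 0)  →  0;  E = (((3 + 0) + -1) * ((- b) * 1))
2. [add_zero →] (3 + 0)  →  3;  E = ((3 + -1) * ((- b) * 1))
3. [mul_one →] ((- b) * 1)  →  (- b);  cost 6 ≤ 6, done

((3 + -1) * (- b))   [cost 6]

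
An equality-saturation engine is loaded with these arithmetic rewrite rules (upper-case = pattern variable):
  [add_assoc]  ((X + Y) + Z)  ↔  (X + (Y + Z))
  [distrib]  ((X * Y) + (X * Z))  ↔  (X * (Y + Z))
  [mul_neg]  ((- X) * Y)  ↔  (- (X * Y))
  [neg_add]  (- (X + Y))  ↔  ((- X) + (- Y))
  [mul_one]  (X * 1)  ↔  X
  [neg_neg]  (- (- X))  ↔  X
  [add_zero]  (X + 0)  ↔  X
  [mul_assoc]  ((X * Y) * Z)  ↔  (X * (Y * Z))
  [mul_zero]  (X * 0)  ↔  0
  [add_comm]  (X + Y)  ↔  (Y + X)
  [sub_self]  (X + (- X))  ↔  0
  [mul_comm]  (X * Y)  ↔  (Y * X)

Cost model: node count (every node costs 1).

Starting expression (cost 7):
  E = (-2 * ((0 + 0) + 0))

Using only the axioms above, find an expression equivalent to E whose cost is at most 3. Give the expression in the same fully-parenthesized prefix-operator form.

(0 * -2)   [cost 3]

(1) (0 + 0)  =[add_zero →]=  0    ⊢ (-2 * (0 + 0))
(2) (-2 * (0 + 0))  =[mul_comm →]=  ((0 + 0) * -2)
(3) (0 + 0)  =[add_zero →]=  0    ⊢ cost 3, within 3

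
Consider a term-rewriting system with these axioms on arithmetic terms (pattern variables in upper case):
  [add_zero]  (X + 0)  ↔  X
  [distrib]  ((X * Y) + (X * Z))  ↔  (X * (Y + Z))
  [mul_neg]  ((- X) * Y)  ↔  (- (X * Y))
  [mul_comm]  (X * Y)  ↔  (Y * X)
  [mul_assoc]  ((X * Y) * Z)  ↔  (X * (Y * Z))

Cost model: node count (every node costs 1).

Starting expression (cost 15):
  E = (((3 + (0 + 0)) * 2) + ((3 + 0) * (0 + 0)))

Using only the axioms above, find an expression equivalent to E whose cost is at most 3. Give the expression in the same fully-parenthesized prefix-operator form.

(1) (0 + 0)  =[add_zero →]=  0    ⊢ (((3 + 0) * 2) + ((3 + 0) * (0 + 0)))
(2) (0 + 0)  =[add_zero →]=  0    ⊢ (((3 + 0) * 2) + ((3 + 0) * 0))
(3) (((3 + 0) * 2) + ((3 + 0) * 0))  =[distrib →]=  ((3 + 0) * (2 + 0))
(4) (2 + 0)  =[add_zero →]=  2    ⊢ ((3 + 0) * 2)
(5) (3 + 0)  =[add_zero →]=  3    ⊢ cost 3, within 3

(3 * 2)   [cost 3]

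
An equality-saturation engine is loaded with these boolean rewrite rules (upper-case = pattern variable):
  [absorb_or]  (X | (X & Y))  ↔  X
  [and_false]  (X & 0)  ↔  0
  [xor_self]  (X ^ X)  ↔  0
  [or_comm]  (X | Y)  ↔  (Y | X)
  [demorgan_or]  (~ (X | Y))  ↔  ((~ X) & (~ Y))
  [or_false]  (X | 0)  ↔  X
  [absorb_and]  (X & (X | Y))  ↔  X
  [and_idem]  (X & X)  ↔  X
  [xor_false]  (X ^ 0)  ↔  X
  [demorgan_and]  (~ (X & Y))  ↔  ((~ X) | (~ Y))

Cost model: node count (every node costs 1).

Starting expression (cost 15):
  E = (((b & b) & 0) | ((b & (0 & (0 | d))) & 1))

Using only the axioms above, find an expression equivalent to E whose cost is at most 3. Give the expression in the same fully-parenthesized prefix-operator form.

(1) (0 & (0 | d))  =[absorb_and →]=  0    ⊢ (((b & b) & 0) | ((b & 0) & 1))
(2) (b & b)  =[and_idem →]=  b    ⊢ ((b & 0) | ((b & 0) & 1))
(3) ((b & 0) | ((b & 0) & 1))  =[absorb_or →]=  (b & 0)    ⊢ cost 3, within 3

(b & 0)   [cost 3]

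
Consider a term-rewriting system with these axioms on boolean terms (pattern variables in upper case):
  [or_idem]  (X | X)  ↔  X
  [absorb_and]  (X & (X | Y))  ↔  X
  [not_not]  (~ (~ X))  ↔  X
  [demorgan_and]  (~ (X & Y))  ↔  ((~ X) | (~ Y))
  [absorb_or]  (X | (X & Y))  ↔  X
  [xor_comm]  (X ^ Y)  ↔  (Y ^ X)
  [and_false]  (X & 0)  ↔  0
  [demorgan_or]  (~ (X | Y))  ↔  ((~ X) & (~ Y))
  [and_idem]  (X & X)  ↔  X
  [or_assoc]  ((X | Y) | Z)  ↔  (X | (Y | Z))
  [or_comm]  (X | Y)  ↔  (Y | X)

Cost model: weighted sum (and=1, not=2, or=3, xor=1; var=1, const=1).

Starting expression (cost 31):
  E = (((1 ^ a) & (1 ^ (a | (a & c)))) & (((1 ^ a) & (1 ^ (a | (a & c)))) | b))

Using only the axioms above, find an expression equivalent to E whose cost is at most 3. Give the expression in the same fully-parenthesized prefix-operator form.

(1 ^ a)   [cost 3]

(1) (((1 ^ a) & (1 ^ (a | (a & c)))) & (((1 ^ a) & (1 ^ (a | (a & c)))) | b))  =[absorb_and →]=  ((1 ^ a) & (1 ^ (a | (a & c))))
(2) (a | (a & c))  =[absorb_or →]=  a    ⊢ ((1 ^ a) & (1 ^ a))
(3) ((1 ^ a) & (1 ^ a))  =[and_idem →]=  (1 ^ a)    ⊢ cost 3, within 3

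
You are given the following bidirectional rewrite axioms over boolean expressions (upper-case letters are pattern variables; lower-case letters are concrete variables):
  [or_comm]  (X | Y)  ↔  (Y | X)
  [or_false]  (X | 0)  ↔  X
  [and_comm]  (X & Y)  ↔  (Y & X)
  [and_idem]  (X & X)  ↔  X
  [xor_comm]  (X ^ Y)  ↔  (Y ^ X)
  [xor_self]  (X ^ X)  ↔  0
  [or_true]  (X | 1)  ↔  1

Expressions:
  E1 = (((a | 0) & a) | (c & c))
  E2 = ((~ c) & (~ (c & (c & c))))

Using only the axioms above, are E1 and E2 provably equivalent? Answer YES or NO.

NO

The axioms are sound identities: if E1 ↔* E2 then E1 and E2 evaluate identically under any assignment.
Under a=0, c=0: E1 evaluates to 0, E2 to 1. Distinct ⇒ no rewrite sequence connects them.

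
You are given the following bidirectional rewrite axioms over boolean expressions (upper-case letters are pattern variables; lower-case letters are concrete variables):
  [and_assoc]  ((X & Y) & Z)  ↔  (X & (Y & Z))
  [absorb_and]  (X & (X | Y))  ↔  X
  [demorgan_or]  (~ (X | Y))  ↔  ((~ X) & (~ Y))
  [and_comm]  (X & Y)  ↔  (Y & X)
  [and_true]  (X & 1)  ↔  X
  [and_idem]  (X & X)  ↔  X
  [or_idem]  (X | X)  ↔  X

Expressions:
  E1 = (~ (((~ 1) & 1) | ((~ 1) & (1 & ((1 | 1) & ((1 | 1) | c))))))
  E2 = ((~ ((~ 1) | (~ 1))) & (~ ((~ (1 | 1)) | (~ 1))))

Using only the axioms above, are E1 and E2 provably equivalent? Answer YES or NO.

1. [absorb_and →] ((1 | 1) & ((1 | 1) | c))  →  (1 | 1);  E1 = (~ (((~ 1) & 1) | ((~ 1) & (1 & (1 | 1)))))
2. [absorb_and →] (1 & (1 | 1))  →  1;  E1 = (~ (((~ 1) & 1) | ((~ 1) & 1)))
3. [or_idem →] (((~ 1) & 1) | ((~ 1) & 1))  →  ((~ 1) & 1);  E1 = (~ ((~ 1) & 1))
4. [and_true →] ((~ 1) & 1)  →  (~ 1);  E1 = (~ (~ 1))
5. [or_idem ←] (~ 1)  →  ((~ 1) | (~ 1));  E1 = (~ ((~ 1) | (~ 1)))
6. [and_idem ←] (~ ((~ 1) | (~ 1)))  →  ((~ ((~ 1) | (~ 1))) & (~ ((~ 1) | (~ 1))))
7. [or_idem ←] 1  →  (1 | 1);  this is E2

YES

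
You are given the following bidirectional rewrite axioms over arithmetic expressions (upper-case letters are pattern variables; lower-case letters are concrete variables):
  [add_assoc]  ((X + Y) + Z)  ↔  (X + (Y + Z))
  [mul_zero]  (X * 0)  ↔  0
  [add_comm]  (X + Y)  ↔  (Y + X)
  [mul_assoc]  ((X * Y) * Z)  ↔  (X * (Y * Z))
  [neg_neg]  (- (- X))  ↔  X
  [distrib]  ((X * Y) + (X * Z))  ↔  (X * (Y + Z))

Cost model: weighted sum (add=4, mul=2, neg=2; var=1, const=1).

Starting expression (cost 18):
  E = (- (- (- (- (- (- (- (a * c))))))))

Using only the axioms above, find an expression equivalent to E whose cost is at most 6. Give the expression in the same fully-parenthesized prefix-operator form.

1. [neg_neg →] (- (- (- (a * c))))  →  (- (a * c));  E = (- (- (- (- (- (a * c))))))
2. [neg_neg →] (- (- (- (a * c))))  →  (- (a * c));  E = (- (- (- (a * c))))
3. [neg_neg →] (- (- (- (a * c))))  →  (- (a * c));  cost 6 ≤ 6, done

(- (a * c))   [cost 6]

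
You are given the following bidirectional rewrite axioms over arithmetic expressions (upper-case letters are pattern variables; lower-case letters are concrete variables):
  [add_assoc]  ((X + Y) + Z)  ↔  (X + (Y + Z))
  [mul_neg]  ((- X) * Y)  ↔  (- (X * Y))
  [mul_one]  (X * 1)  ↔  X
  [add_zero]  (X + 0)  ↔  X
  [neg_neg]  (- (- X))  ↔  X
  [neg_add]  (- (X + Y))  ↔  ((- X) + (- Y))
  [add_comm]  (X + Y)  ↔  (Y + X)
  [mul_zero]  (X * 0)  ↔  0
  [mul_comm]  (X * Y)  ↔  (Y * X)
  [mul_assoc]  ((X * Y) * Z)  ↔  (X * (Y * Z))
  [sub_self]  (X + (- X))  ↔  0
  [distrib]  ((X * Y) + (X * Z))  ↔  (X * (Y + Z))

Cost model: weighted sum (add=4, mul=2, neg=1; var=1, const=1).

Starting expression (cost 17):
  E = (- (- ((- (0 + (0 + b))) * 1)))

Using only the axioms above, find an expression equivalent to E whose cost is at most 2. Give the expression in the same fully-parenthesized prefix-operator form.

step 1: mul_one (→) rewrites ((- (0 + (0 + b))) * 1) into (- (0 + (0 + b))), now (- (- (- (0 + (0 + b)))))
step 2: neg_neg (→) rewrites (- (- (0 + (0 + b)))) into (0 + (0 + b)), now (- (0 + (0 + b)))
step 3: add_comm (→) rewrites (0 + b) into (b + 0), now (- (0 + (b + 0)))
step 4: add_comm (→) rewrites (0 + (b + 0)) into ((b + 0) + 0), now (- ((b + 0) + 0))
step 5: add_zero (→) rewrites ((b + 0) + 0) into (b + 0), now (- (b + 0))
step 6: add_zero (→) rewrites (b + 0) into b, reaching cost 2 (bound 2)

(- b)   [cost 2]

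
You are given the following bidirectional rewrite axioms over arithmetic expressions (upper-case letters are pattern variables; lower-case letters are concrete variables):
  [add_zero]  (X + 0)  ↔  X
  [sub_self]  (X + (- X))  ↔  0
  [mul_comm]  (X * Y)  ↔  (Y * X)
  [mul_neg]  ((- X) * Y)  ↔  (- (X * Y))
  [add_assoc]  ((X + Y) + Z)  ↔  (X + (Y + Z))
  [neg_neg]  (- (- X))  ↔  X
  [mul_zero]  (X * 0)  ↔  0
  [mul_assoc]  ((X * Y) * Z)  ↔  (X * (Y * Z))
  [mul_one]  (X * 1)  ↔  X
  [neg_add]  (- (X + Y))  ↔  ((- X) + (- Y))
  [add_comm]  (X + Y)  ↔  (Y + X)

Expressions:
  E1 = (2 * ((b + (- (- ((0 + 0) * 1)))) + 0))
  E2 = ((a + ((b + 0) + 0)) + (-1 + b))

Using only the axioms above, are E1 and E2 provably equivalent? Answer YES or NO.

Every axiom is a valid identity, so a rewrite proof would force E1 and E2 to agree under every assignment.
At a=0, b=0: E1 = 0 but E2 = -1; they differ, so no derivation exists.

NO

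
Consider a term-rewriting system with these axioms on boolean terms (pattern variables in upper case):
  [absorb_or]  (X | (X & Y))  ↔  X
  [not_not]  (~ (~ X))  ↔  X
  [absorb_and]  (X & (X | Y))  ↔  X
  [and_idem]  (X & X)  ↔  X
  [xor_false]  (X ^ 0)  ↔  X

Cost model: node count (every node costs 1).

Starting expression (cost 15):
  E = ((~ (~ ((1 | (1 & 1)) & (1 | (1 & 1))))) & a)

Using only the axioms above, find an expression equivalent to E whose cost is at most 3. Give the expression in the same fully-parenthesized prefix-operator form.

(1 & a)   [cost 3]

1. [and_idem →] ((1 | (1 & 1)) & (1 | (1 & 1)))  →  (1 | (1 & 1));  E = ((~ (~ (1 | (1 & 1)))) & a)
2. [absorb_or →] (1 | (1 & 1))  →  1;  E = ((~ (~ 1)) & a)
3. [not_not →] (~ (~ 1))  →  1;  cost 3 ≤ 3, done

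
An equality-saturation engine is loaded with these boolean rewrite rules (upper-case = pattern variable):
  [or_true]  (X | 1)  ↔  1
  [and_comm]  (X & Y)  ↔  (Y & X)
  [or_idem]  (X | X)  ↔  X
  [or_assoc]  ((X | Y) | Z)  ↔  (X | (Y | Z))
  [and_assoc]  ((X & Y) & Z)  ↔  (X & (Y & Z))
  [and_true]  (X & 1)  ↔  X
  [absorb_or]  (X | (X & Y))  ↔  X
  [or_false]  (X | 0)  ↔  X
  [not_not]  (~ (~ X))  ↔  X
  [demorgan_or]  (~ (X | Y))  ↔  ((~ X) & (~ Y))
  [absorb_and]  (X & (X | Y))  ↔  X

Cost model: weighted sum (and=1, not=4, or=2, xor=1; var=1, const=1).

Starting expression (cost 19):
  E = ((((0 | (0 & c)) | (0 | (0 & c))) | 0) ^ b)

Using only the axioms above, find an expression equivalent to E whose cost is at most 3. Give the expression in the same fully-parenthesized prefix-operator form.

(0 ^ b)   [cost 3]

(1) ((0 | (0 & c)) | (0 | (0 & c)))  =[or_idem →]=  (0 | (0 & c))    ⊢ (((0 | (0 & c)) | 0) ^ b)
(2) (0 | (0 & c))  =[absorb_or →]=  0    ⊢ ((0 | 0) ^ b)
(3) (0 | 0)  =[or_false →]=  0    ⊢ cost 3, within 3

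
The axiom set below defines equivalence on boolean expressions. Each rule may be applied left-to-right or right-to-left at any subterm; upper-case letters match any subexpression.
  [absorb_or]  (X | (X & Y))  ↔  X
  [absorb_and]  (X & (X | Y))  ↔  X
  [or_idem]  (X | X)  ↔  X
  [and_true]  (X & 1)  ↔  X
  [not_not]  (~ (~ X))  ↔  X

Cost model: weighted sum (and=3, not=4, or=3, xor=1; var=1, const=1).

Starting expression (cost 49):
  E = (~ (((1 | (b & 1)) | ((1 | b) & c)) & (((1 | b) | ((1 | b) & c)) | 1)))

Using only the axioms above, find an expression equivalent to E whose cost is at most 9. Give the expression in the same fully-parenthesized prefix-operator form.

(~ (1 | b))   [cost 9]

1. [and_true →] (b & 1)  →  b;  E = (~ (((1 | b) | ((1 | b) & c)) & (((1 | b) | ((1 | b) & c)) | 1)))
2. [absorb_and →] (((1 | b) | ((1 | b) & c)) & (((1 | b) | ((1 | b) & c)) | 1))  →  ((1 | b) | ((1 | b) & c));  E = (~ ((1 | b) | ((1 | b) & c)))
3. [absorb_or →] ((1 | b) | ((1 | b) & c))  →  (1 | b);  cost 9 ≤ 9, done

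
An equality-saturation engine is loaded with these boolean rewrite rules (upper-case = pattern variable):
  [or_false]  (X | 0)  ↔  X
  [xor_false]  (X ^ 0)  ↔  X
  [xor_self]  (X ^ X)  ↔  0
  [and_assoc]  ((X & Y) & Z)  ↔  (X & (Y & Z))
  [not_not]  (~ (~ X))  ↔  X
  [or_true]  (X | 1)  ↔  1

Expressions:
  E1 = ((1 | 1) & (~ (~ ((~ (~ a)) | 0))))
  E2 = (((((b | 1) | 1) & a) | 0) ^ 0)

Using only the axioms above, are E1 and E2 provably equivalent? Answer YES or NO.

YES

1. [or_false →] ((~ (~ a)) | 0)  →  (~ (~ a));  E1 = ((1 | 1) & (~ (~ (~ (~ a)))))
2. [not_not →] (~ (~ a))  →  a;  E1 = ((1 | 1) & (~ (~ a)))
3. [not_not →] (~ (~ a))  →  a;  E1 = ((1 | 1) & a)
4. [or_true ←] 1  →  (b | 1);  E1 = (((b | 1) | 1) & a)
5. [or_false ←] (((b | 1) | 1) & a)  →  ((((b | 1) | 1) & a) | 0)
6. [xor_false ←] ((((b | 1) | 1) & a) | 0)  →  (((((b | 1) | 1) & a) | 0) ^ 0);  this is E2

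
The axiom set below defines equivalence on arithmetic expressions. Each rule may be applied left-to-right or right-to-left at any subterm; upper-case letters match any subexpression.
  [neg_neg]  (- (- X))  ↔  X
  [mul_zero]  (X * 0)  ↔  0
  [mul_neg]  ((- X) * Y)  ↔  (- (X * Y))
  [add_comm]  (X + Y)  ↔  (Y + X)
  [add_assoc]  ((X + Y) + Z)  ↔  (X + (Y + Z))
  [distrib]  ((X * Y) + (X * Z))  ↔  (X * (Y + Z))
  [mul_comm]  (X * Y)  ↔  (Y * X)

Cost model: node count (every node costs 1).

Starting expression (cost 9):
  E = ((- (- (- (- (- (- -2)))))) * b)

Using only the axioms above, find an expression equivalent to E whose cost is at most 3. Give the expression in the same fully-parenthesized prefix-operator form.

1. [neg_neg →] (- (- -2))  →  -2;  E = ((- (- (- (- -2)))) * b)
2. [neg_neg →] (- (- (- (- -2))))  →  (- (- -2));  E = ((- (- -2)) * b)
3. [neg_neg →] (- (- -2))  →  -2;  cost 3 ≤ 3, done

(-2 * b)   [cost 3]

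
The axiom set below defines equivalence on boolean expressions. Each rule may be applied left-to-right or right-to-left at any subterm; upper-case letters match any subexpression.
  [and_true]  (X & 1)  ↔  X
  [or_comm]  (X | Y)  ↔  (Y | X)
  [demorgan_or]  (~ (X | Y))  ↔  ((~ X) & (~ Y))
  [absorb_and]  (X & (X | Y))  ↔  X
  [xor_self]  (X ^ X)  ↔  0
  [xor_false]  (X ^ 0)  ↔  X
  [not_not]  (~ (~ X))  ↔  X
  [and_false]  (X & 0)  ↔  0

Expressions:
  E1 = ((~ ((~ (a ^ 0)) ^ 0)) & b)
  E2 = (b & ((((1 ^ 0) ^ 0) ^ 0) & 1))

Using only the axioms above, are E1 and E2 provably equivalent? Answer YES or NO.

All listed rules preserve value, hence provable equivalence implies equal values everywhere; look for a separating assignment.
a=0, b=1 gives E1 ↦ 0, E2 ↦ 1; values differ ⇒ not provably equivalent.

NO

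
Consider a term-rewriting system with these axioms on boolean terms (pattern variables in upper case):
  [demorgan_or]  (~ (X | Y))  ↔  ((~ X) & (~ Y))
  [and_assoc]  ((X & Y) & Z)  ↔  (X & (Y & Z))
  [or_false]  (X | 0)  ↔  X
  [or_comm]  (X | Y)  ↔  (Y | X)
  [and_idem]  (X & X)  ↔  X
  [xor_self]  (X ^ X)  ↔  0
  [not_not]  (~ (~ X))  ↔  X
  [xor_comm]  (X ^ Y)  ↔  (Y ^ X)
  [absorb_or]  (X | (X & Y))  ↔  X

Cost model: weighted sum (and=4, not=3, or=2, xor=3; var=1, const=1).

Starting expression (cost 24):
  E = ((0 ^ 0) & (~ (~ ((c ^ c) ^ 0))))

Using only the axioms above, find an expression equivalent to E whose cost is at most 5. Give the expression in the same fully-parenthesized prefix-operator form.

1. [not_not →] (~ (~ ((c ^ c) ^ 0)))  →  ((c ^ c) ^ 0);  E = ((0 ^ 0) & ((c ^ c) ^ 0))
2. [xor_self →] (c ^ c)  →  0;  E = ((0 ^ 0) & (0 ^ 0))
3. [and_idem →] ((0 ^ 0) & (0 ^ 0))  →  (0 ^ 0);  cost 5 ≤ 5, done

(0 ^ 0)   [cost 5]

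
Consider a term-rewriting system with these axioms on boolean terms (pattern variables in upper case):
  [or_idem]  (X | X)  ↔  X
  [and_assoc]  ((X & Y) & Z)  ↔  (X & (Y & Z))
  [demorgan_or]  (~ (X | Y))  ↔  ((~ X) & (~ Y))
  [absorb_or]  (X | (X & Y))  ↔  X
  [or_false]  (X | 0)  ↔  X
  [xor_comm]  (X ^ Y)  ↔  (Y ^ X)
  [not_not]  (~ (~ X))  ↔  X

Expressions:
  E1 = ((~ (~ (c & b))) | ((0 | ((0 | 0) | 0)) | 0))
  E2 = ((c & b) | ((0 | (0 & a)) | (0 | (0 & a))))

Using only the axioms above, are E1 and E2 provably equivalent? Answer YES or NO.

(1) (0 | 0)  =[or_idem →]=  0    ⊢ ((~ (~ (c & b))) | ((0 | (0 | 0)) | 0))
(2) (0 | 0)  =[or_idem →]=  0    ⊢ ((~ (~ (c & b))) | ((0 | 0) | 0))
(3) (0 | 0)  =[or_false →]=  0    ⊢ ((~ (~ (c & b))) | (0 | 0))
(4) (~ (~ (c & b)))  =[not_not →]=  (c & b)    ⊢ ((c & b) | (0 | 0))
(5) (0 | 0)  =[or_false →]=  0    ⊢ ((c & b) | 0)
(6) 0  =[absorb_or ←]=  (0 | (0 & a))    ⊢ ((c & b) | (0 | (0 & a)))
(7) (0 | (0 & a))  =[or_idem ←]=  ((0 | (0 & a)) | (0 | (0 & a)))    ⊢ E2

YES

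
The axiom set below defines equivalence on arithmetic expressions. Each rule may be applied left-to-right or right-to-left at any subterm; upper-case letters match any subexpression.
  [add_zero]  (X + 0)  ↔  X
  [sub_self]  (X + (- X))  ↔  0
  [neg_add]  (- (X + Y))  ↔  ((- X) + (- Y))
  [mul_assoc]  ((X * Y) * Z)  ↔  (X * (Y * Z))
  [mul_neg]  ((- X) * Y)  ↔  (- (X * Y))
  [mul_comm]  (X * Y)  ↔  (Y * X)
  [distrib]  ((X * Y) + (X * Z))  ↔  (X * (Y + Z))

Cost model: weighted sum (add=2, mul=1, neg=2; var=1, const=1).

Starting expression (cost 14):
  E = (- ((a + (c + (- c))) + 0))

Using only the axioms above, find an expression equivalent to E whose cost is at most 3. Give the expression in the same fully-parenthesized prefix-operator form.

(- a)   [cost 3]

(1) ((a + (c + (- c))) + 0)  =[add_zero →]=  (a + (c + (- c)))    ⊢ (- (a + (c + (- c))))
(2) (c + (- c))  =[sub_self →]=  0    ⊢ (- (a + 0))
(3) (a + 0)  =[add_zero →]=  a    ⊢ cost 3, within 3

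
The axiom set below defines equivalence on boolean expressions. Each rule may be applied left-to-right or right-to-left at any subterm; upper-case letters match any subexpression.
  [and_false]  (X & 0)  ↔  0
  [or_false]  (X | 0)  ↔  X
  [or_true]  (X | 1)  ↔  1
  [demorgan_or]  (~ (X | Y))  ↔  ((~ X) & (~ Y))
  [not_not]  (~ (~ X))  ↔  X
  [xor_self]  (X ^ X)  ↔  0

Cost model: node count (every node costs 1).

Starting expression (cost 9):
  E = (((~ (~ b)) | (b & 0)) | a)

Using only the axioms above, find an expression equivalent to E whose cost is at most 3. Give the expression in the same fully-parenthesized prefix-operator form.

step 1: and_false (→) rewrites (b & 0) into 0, now (((~ (~ b)) | 0) | a)
step 2: not_not (→) rewrites (~ (~ b)) into b, now ((b | 0) | a)
step 3: or_false (→) rewrites (b | 0) into b, reaching cost 3 (bound 3)

(b | a)   [cost 3]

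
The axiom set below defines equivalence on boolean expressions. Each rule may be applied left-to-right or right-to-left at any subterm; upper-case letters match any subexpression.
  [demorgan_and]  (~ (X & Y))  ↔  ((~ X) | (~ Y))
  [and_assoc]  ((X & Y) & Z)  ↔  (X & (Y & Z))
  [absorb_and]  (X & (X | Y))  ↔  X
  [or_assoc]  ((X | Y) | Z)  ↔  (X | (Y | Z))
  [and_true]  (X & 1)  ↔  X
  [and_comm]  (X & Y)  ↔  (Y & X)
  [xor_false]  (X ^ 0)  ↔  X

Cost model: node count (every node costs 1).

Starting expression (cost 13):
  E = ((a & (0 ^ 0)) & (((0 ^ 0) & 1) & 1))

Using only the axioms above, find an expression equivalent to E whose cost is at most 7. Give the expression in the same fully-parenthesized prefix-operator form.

((a & 0) & (0 ^ 0))   [cost 7]

step 1: and_true (→) rewrites ((0 ^ 0) & 1) into (0 ^ 0), now ((a & (0 ^ 0)) & ((0 ^ 0) & 1))
step 2: and_true (→) rewrites ((0 ^ 0) & 1) into (0 ^ 0), now ((a & (0 ^ 0)) & (0 ^ 0))
step 3: xor_false (→) rewrites (0 ^ 0) into 0, reaching cost 7 (bound 7)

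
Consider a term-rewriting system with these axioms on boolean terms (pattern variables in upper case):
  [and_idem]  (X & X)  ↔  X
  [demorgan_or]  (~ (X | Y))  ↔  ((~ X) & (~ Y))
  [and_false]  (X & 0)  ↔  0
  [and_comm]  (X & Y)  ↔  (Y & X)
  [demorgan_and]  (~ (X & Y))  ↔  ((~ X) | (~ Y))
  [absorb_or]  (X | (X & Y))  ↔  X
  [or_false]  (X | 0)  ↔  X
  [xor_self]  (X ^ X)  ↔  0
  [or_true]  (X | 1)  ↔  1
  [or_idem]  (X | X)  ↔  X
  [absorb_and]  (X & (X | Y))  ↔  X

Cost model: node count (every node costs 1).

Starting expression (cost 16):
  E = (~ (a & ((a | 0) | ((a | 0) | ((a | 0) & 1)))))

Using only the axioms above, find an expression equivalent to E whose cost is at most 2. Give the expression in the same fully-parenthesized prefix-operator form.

(1) ((a | 0) | ((a | 0) & 1))  =[absorb_or →]=  (a | 0)    ⊢ (~ (a & ((a | 0) | (a | 0))))
(2) ((a | 0) | (a | 0))  =[or_idem →]=  (a | 0)    ⊢ (~ (a & (a | 0)))
(3) (a & (a | 0))  =[absorb_and →]=  a    ⊢ cost 2, within 2

(~ a)   [cost 2]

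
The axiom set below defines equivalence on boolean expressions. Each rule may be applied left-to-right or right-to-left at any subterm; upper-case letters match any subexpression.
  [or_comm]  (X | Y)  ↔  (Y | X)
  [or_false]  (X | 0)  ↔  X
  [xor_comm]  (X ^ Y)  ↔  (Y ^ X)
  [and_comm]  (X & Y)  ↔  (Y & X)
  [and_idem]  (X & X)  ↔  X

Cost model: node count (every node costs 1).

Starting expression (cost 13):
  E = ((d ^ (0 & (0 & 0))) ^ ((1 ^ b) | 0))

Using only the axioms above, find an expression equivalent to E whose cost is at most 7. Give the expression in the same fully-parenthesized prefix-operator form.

(1) ((1 ^ b) | 0)  =[or_false →]=  (1 ^ b)    ⊢ ((d ^ (0 & (0 & 0))) ^ (1 ^ b))
(2) (0 & 0)  =[and_idem →]=  0    ⊢ ((d ^ (0 & 0)) ^ (1 ^ b))
(3) (0 & 0)  =[and_idem →]=  0    ⊢ cost 7, within 7

((d ^ 0) ^ (1 ^ b))   [cost 7]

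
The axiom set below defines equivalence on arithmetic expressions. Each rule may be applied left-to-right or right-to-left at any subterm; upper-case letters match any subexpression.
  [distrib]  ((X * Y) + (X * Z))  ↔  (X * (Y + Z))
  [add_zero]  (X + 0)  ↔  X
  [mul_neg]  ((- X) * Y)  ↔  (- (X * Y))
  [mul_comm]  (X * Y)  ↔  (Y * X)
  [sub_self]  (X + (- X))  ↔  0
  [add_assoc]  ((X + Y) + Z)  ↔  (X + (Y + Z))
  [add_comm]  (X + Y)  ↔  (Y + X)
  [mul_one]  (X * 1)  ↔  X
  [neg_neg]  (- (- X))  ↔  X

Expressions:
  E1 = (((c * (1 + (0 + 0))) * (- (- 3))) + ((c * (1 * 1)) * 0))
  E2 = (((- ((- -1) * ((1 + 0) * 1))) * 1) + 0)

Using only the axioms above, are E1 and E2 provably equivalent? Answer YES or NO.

Every axiom is a valid identity, so a rewrite proof would force E1 and E2 to agree under every assignment.
At c=0: E1 = 0 but E2 = -1; they differ, so no derivation exists.

NO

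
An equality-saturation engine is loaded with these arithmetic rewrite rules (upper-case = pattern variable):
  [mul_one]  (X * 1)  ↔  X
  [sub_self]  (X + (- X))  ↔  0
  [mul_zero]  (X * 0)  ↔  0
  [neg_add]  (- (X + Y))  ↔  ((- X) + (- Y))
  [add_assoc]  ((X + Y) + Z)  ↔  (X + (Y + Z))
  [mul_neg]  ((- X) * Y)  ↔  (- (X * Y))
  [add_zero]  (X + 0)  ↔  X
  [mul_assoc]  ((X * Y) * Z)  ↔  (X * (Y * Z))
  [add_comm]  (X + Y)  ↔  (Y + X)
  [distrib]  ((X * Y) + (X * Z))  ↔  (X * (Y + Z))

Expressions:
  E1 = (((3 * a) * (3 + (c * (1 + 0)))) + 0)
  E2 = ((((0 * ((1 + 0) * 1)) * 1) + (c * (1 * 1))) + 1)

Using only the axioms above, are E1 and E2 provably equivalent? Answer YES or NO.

NO

All listed rules preserve value, hence provable equivalence implies equal values everywhere; look for a separating assignment.
a=0, c=0 gives E1 ↦ 0, E2 ↦ 1; values differ ⇒ not provably equivalent.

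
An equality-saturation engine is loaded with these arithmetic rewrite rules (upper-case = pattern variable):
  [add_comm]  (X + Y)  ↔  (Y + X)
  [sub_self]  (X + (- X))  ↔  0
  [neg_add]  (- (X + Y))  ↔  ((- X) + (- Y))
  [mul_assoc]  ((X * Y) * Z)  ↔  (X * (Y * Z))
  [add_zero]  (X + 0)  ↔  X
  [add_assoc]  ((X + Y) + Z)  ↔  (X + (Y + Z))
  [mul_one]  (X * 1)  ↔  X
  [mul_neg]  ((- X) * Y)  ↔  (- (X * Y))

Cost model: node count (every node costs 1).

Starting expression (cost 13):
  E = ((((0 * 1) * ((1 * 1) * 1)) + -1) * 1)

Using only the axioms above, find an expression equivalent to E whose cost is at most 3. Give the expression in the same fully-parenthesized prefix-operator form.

(0 + -1)   [cost 3]

(1) ((((0 * 1) * ((1 * 1) * 1)) + -1) * 1)  =[mul_one →]=  (((0 * 1) * ((1 * 1) * 1)) + -1)
(2) (1 * 1)  =[mul_one →]=  1    ⊢ (((0 * 1) * (1 * 1)) + -1)
(3) (0 * 1)  =[mul_one →]=  0    ⊢ ((0 * (1 * 1)) + -1)
(4) (1 * 1)  =[mul_one →]=  1    ⊢ ((0 * 1) + -1)
(5) (0 * 1)  =[mul_one →]=  0    ⊢ cost 3, within 3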